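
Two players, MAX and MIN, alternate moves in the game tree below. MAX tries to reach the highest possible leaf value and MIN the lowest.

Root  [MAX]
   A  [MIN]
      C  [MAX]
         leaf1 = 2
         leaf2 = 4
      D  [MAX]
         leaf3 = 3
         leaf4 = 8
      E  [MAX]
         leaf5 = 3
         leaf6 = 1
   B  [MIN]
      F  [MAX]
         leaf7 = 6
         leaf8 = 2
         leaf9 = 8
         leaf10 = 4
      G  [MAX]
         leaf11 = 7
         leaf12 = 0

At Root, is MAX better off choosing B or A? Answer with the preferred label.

F (MAX): max(6, 2, 8, 4) = 8
G (MAX): max(7, 0) = 7
B (MIN): min(8, 7) = 7
C (MAX): max(2, 4) = 4
D (MAX): max(3, 8) = 8
E (MAX): max(3, 1) = 3
A (MIN): min(4, 8, 3) = 3
MAX prefers the higher value; B=7, A=3. B is better since 7 > 3.

B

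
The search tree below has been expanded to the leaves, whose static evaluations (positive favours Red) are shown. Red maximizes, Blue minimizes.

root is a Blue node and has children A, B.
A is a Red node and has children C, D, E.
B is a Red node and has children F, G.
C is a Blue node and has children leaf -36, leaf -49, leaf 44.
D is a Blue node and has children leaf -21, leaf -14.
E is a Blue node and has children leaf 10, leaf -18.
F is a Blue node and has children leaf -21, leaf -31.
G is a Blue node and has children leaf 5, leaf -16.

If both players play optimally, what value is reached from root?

-18

C (Blue): min(-36, -49, 44) = -49
D (Blue): min(-21, -14) = -21
E (Blue): min(10, -18) = -18
A (Red): max(-49, -21, -18) = -18
F (Blue): min(-21, -31) = -31
G (Blue): min(5, -16) = -16
B (Red): max(-31, -16) = -16
root (Blue): min(-18, -16) = -18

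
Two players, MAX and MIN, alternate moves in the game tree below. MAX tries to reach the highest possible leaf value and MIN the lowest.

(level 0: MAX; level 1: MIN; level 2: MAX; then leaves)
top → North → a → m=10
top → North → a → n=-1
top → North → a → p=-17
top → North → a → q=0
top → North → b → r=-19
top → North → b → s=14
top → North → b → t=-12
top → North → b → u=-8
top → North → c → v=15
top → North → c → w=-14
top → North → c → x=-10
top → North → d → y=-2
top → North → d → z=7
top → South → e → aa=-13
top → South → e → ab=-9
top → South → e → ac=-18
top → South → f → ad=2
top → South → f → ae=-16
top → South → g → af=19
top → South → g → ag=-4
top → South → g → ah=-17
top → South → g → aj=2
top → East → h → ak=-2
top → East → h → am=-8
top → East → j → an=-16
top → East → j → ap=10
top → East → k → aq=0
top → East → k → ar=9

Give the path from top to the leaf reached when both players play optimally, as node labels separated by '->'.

a (MAX): max(10, -1, -17, 0) = 10
b (MAX): max(-19, 14, -12, -8) = 14
c (MAX): max(15, -14, -10) = 15
d (MAX): max(-2, 7) = 7
North (MIN): min(10, 14, 15, 7) = 7
e (MAX): max(-13, -9, -18) = -9
f (MAX): max(2, -16) = 2
g (MAX): max(19, -4, -17, 2) = 19
South (MIN): min(-9, 2, 19) = -9
h (MAX): max(-2, -8) = -2
j (MAX): max(-16, 10) = 10
k (MAX): max(0, 9) = 9
East (MIN): min(-2, 10, 9) = -2
top (MAX): max(7, -9, -2) = 7
At top, MAX picks North (highest: 7).
At North, MIN picks d (lowest: 7).
At d, MAX picks z (highest: 7).
Terminal value 7.

top -> North -> d -> z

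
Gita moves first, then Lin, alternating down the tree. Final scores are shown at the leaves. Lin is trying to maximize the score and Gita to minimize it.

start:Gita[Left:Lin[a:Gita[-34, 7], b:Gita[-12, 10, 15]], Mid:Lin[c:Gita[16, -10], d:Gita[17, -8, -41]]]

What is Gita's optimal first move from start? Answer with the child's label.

a (Gita): min(-34, 7) = -34
b (Gita): min(-12, 10, 15) = -12
Left (Lin): max(-34, -12) = -12
c (Gita): min(16, -10) = -10
d (Gita): min(17, -8, -41) = -41
Mid (Lin): max(-10, -41) = -10
start (Gita): min(-12, -10) = -12
Gita at start wants the lowest of {Left=-12, Mid=-10}, so chooses Left.

Left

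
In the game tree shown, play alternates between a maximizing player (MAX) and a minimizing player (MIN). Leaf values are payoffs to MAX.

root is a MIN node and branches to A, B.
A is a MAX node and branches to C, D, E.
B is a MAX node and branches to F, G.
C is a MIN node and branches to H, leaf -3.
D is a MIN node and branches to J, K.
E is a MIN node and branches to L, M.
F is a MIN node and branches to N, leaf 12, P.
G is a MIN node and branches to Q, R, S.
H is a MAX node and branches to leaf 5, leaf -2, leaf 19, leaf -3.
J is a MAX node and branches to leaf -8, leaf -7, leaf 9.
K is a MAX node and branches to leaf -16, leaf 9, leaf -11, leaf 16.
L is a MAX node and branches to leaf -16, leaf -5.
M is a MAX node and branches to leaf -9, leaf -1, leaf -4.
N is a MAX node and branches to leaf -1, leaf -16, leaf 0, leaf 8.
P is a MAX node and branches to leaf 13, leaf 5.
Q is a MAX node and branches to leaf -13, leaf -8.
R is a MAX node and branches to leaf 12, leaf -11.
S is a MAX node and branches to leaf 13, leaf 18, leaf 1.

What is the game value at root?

8

H (MAX): max(5, -2, 19, -3) = 19
C (MIN): min(19, -3) = -3
J (MAX): max(-8, -7, 9) = 9
K (MAX): max(-16, 9, -11, 16) = 16
D (MIN): min(9, 16) = 9
L (MAX): max(-16, -5) = -5
M (MAX): max(-9, -1, -4) = -1
E (MIN): min(-5, -1) = -5
A (MAX): max(-3, 9, -5) = 9
N (MAX): max(-1, -16, 0, 8) = 8
P (MAX): max(13, 5) = 13
F (MIN): min(8, 12, 13) = 8
Q (MAX): max(-13, -8) = -8
R (MAX): max(12, -11) = 12
S (MAX): max(13, 18, 1) = 18
G (MIN): min(-8, 12, 18) = -8
B (MAX): max(8, -8) = 8
root (MIN): min(9, 8) = 8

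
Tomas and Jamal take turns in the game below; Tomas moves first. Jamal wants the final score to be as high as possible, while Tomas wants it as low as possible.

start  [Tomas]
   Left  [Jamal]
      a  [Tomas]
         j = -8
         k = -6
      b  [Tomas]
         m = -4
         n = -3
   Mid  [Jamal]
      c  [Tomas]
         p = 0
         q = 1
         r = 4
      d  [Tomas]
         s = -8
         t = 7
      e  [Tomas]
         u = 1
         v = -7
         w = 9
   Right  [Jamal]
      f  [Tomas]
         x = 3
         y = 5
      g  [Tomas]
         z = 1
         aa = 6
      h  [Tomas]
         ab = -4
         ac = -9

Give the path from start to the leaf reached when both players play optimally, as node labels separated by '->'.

start -> Left -> b -> m

a (Tomas): min(-8, -6) = -8
b (Tomas): min(-4, -3) = -4
Left (Jamal): max(-8, -4) = -4
c (Tomas): min(0, 1, 4) = 0
d (Tomas): min(-8, 7) = -8
e (Tomas): min(1, -7, 9) = -7
Mid (Jamal): max(0, -8, -7) = 0
f (Tomas): min(3, 5) = 3
g (Tomas): min(1, 6) = 1
h (Tomas): min(-4, -9) = -9
Right (Jamal): max(3, 1, -9) = 3
start (Tomas): min(-4, 0, 3) = -4
At start, Tomas picks Left (lowest: -4).
At Left, Jamal picks b (highest: -4).
At b, Tomas picks m (lowest: -4).
Terminal value -4.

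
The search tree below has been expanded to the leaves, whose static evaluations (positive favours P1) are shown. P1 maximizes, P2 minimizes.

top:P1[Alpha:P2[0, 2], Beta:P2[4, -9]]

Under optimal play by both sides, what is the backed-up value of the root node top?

Alpha (P2): min(0, 2) = 0
Beta (P2): min(4, -9) = -9
top (P1): max(0, -9) = 0

0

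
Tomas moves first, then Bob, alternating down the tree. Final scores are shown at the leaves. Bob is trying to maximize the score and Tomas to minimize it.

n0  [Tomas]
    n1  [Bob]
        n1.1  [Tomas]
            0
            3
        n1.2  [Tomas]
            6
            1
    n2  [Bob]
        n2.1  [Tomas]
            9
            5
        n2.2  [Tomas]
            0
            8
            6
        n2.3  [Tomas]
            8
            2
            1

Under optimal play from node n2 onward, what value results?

5

n2.1 (Tomas): min(9, 5) = 5
n2.2 (Tomas): min(0, 8, 6) = 0
n2.3 (Tomas): min(8, 2, 1) = 1
n2 (Bob): max(5, 0, 1) = 5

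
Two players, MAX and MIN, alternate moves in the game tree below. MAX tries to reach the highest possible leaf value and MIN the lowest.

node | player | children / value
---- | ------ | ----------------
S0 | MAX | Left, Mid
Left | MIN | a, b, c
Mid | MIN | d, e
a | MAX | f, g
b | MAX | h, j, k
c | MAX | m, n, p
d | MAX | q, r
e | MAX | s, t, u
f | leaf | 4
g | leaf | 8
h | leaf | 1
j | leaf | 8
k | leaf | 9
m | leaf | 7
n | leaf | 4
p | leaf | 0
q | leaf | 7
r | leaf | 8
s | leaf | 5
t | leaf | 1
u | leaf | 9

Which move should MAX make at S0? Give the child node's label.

a (MAX): max(4, 8) = 8
b (MAX): max(1, 8, 9) = 9
c (MAX): max(7, 4, 0) = 7
Left (MIN): min(8, 9, 7) = 7
d (MAX): max(7, 8) = 8
e (MAX): max(5, 1, 9) = 9
Mid (MIN): min(8, 9) = 8
S0 (MAX): max(7, 8) = 8
MAX at S0 wants the highest of {Left=7, Mid=8}, so chooses Mid.

Mid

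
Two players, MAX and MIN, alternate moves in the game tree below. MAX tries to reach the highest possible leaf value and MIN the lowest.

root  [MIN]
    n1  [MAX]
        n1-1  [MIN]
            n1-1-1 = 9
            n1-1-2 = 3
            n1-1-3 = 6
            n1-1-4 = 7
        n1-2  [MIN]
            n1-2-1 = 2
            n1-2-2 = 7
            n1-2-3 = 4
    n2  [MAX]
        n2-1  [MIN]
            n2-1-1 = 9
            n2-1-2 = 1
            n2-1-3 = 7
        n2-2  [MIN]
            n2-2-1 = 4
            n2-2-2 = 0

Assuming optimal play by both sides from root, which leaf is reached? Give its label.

n2-1-2

n1-1 (MIN): min(9, 3, 6, 7) = 3
n1-2 (MIN): min(2, 7, 4) = 2
n1 (MAX): max(3, 2) = 3
n2-1 (MIN): min(9, 1, 7) = 1
n2-2 (MIN): min(4, 0) = 0
n2 (MAX): max(1, 0) = 1
root (MIN): min(3, 1) = 1
At root, MIN picks n2 (lowest: 1).
At n2, MAX picks n2-1 (highest: 1).
At n2-1, MIN picks n2-1-2 (lowest: 1).
Terminal value 1.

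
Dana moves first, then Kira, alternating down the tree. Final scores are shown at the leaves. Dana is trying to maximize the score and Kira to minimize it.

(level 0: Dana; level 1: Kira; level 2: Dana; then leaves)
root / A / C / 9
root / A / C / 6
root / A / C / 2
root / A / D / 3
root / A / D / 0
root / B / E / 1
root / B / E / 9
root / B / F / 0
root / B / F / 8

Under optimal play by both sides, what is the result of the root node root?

8

C (Dana): max(9, 6, 2) = 9
D (Dana): max(3, 0) = 3
A (Kira): min(9, 3) = 3
E (Dana): max(1, 9) = 9
F (Dana): max(0, 8) = 8
B (Kira): min(9, 8) = 8
root (Dana): max(3, 8) = 8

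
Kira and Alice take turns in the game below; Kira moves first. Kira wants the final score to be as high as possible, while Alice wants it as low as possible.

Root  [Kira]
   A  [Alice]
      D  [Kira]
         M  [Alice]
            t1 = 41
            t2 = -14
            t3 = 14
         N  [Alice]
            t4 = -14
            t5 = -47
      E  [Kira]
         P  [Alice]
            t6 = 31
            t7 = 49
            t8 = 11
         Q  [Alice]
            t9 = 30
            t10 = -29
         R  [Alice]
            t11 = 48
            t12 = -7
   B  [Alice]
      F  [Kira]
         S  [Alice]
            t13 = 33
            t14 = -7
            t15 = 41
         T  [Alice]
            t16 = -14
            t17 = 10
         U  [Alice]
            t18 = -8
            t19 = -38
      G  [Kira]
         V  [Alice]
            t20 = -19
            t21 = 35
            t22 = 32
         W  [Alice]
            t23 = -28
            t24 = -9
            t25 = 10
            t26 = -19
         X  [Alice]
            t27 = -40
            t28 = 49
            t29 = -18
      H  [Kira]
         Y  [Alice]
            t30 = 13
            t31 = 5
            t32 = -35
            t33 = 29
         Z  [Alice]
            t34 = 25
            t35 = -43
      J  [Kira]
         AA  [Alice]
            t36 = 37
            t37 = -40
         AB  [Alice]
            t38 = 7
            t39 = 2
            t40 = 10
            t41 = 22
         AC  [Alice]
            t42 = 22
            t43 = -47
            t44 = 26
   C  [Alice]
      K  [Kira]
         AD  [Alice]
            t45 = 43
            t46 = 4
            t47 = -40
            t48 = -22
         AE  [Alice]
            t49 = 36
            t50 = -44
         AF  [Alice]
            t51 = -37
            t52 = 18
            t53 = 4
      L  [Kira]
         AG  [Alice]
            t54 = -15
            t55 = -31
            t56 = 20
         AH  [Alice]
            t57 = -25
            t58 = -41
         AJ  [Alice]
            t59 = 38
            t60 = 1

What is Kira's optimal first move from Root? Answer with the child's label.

A

M (Alice): min(41, -14, 14) = -14
N (Alice): min(-14, -47) = -47
D (Kira): max(-14, -47) = -14
P (Alice): min(31, 49, 11) = 11
Q (Alice): min(30, -29) = -29
R (Alice): min(48, -7) = -7
E (Kira): max(11, -29, -7) = 11
A (Alice): min(-14, 11) = -14
S (Alice): min(33, -7, 41) = -7
T (Alice): min(-14, 10) = -14
U (Alice): min(-8, -38) = -38
F (Kira): max(-7, -14, -38) = -7
V (Alice): min(-19, 35, 32) = -19
W (Alice): min(-28, -9, 10, -19) = -28
X (Alice): min(-40, 49, -18) = -40
G (Kira): max(-19, -28, -40) = -19
Y (Alice): min(13, 5, -35, 29) = -35
Z (Alice): min(25, -43) = -43
H (Kira): max(-35, -43) = -35
AA (Alice): min(37, -40) = -40
AB (Alice): min(7, 2, 10, 22) = 2
AC (Alice): min(22, -47, 26) = -47
J (Kira): max(-40, 2, -47) = 2
B (Alice): min(-7, -19, -35, 2) = -35
AD (Alice): min(43, 4, -40, -22) = -40
AE (Alice): min(36, -44) = -44
AF (Alice): min(-37, 18, 4) = -37
K (Kira): max(-40, -44, -37) = -37
AG (Alice): min(-15, -31, 20) = -31
AH (Alice): min(-25, -41) = -41
AJ (Alice): min(38, 1) = 1
L (Kira): max(-31, -41, 1) = 1
C (Alice): min(-37, 1) = -37
Root (Kira): max(-14, -35, -37) = -14
Kira at Root wants the highest of {A=-14, B=-35, C=-37}, so chooses A.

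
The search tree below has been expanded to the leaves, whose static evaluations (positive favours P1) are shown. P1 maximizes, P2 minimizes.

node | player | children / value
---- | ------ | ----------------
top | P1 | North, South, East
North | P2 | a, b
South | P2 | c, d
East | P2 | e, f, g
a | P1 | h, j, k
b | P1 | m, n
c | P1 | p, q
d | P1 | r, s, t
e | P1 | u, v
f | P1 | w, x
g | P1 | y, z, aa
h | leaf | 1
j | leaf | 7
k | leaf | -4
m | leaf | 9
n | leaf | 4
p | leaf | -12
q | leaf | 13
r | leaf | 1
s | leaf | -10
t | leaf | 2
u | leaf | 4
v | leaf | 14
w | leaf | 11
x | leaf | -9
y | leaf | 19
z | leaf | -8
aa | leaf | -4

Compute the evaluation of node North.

a (P1): max(1, 7, -4) = 7
b (P1): max(9, 4) = 9
North (P2): min(7, 9) = 7

7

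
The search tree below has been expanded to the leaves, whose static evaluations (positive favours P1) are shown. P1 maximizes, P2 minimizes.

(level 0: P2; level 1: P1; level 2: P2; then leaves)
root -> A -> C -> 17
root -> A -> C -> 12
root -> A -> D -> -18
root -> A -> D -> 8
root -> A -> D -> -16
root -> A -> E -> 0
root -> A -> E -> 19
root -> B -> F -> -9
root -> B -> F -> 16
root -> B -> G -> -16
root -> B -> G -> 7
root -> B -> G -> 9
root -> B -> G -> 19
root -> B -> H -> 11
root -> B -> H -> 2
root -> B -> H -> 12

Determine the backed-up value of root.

2

C (P2): min(17, 12) = 12
D (P2): min(-18, 8, -16) = -18
E (P2): min(0, 19) = 0
A (P1): max(12, -18, 0) = 12
F (P2): min(-9, 16) = -9
G (P2): min(-16, 7, 9, 19) = -16
H (P2): min(11, 2, 12) = 2
B (P1): max(-9, -16, 2) = 2
root (P2): min(12, 2) = 2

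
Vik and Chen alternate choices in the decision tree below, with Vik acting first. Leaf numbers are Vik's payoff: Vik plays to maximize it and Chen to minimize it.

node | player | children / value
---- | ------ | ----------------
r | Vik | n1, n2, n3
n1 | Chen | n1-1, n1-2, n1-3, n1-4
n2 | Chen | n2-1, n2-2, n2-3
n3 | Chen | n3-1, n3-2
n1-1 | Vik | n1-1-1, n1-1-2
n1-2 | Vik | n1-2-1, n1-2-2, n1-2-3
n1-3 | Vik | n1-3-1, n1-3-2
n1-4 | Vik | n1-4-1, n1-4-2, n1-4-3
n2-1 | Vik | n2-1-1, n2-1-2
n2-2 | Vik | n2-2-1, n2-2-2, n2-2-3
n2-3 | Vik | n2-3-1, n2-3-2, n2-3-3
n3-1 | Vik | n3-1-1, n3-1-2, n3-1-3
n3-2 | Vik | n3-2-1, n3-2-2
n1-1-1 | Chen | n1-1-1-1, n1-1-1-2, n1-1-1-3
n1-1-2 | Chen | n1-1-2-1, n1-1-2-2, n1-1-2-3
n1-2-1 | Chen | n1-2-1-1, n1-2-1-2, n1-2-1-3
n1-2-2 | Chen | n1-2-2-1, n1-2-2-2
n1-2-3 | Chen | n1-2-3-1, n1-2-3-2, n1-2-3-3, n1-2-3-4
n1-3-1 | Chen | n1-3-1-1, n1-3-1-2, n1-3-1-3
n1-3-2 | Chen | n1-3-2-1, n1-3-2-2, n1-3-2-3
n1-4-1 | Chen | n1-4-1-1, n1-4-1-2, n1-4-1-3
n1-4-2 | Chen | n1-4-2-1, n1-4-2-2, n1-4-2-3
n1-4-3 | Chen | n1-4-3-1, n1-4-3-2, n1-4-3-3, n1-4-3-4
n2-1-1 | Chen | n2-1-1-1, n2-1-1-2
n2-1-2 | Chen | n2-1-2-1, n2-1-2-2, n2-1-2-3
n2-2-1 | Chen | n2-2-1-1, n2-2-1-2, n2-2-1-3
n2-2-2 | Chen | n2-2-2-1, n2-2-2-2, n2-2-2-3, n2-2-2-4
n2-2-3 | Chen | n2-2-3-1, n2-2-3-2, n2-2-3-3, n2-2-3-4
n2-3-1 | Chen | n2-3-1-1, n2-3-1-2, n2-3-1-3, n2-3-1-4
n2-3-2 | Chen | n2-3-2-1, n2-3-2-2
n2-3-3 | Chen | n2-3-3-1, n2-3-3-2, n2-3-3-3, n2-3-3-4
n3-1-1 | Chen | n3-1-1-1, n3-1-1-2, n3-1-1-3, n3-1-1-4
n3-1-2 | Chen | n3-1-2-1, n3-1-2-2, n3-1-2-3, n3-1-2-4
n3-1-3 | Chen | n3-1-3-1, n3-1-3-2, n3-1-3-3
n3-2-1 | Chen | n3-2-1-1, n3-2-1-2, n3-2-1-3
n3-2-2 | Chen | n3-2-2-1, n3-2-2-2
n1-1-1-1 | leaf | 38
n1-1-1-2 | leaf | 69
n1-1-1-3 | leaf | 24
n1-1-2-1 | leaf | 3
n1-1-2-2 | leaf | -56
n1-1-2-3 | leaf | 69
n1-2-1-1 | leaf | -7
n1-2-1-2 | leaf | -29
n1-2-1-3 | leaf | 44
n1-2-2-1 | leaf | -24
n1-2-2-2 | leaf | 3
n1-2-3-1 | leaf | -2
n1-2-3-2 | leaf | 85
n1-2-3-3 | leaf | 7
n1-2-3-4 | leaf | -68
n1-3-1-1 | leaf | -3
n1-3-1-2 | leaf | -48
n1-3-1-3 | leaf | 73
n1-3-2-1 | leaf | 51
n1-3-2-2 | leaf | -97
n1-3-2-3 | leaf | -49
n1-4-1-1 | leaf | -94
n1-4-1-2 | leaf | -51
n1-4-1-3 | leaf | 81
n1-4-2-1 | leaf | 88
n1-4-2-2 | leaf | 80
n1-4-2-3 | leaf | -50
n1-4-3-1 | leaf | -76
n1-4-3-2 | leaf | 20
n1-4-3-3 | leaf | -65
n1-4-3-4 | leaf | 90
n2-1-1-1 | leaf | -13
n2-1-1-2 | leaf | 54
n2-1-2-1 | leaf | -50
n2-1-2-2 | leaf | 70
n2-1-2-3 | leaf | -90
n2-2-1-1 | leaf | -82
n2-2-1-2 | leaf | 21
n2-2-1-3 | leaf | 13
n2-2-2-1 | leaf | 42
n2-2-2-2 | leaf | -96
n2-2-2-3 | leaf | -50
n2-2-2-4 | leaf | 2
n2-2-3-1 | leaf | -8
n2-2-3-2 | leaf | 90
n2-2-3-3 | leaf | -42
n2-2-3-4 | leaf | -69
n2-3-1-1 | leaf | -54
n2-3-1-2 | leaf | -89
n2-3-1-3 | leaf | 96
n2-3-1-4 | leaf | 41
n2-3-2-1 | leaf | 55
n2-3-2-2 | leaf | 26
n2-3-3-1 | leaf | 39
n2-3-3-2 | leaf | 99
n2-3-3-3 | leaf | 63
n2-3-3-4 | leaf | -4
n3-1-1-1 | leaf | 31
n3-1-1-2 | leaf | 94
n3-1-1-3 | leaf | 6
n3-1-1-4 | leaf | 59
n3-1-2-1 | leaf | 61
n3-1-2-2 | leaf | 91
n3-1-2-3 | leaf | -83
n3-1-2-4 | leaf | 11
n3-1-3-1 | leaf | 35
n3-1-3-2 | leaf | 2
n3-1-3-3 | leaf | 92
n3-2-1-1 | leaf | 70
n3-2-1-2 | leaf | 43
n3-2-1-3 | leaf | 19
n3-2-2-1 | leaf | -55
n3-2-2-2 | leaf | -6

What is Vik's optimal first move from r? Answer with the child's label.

n1-1-1 (Chen): min(38, 69, 24) = 24
n1-1-2 (Chen): min(3, -56, 69) = -56
n1-1 (Vik): max(24, -56) = 24
n1-2-1 (Chen): min(-7, -29, 44) = -29
n1-2-2 (Chen): min(-24, 3) = -24
n1-2-3 (Chen): min(-2, 85, 7, -68) = -68
n1-2 (Vik): max(-29, -24, -68) = -24
n1-3-1 (Chen): min(-3, -48, 73) = -48
n1-3-2 (Chen): min(51, -97, -49) = -97
n1-3 (Vik): max(-48, -97) = -48
n1-4-1 (Chen): min(-94, -51, 81) = -94
n1-4-2 (Chen): min(88, 80, -50) = -50
n1-4-3 (Chen): min(-76, 20, -65, 90) = -76
n1-4 (Vik): max(-94, -50, -76) = -50
n1 (Chen): min(24, -24, -48, -50) = -50
n2-1-1 (Chen): min(-13, 54) = -13
n2-1-2 (Chen): min(-50, 70, -90) = -90
n2-1 (Vik): max(-13, -90) = -13
n2-2-1 (Chen): min(-82, 21, 13) = -82
n2-2-2 (Chen): min(42, -96, -50, 2) = -96
n2-2-3 (Chen): min(-8, 90, -42, -69) = -69
n2-2 (Vik): max(-82, -96, -69) = -69
n2-3-1 (Chen): min(-54, -89, 96, 41) = -89
n2-3-2 (Chen): min(55, 26) = 26
n2-3-3 (Chen): min(39, 99, 63, -4) = -4
n2-3 (Vik): max(-89, 26, -4) = 26
n2 (Chen): min(-13, -69, 26) = -69
n3-1-1 (Chen): min(31, 94, 6, 59) = 6
n3-1-2 (Chen): min(61, 91, -83, 11) = -83
n3-1-3 (Chen): min(35, 2, 92) = 2
n3-1 (Vik): max(6, -83, 2) = 6
n3-2-1 (Chen): min(70, 43, 19) = 19
n3-2-2 (Chen): min(-55, -6) = -55
n3-2 (Vik): max(19, -55) = 19
n3 (Chen): min(6, 19) = 6
r (Vik): max(-50, -69, 6) = 6
Vik at r wants the highest of {n1=-50, n2=-69, n3=6}, so chooses n3.

n3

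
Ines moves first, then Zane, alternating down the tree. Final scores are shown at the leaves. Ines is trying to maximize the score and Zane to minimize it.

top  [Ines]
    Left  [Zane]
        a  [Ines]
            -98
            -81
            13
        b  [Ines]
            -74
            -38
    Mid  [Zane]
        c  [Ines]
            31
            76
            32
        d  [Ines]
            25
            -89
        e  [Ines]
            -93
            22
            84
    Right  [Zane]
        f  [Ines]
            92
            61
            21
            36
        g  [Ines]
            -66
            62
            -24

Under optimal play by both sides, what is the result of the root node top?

a (Ines): max(-98, -81, 13) = 13
b (Ines): max(-74, -38) = -38
Left (Zane): min(13, -38) = -38
c (Ines): max(31, 76, 32) = 76
d (Ines): max(25, -89) = 25
e (Ines): max(-93, 22, 84) = 84
Mid (Zane): min(76, 25, 84) = 25
f (Ines): max(92, 61, 21, 36) = 92
g (Ines): max(-66, 62, -24) = 62
Right (Zane): min(92, 62) = 62
top (Ines): max(-38, 25, 62) = 62

62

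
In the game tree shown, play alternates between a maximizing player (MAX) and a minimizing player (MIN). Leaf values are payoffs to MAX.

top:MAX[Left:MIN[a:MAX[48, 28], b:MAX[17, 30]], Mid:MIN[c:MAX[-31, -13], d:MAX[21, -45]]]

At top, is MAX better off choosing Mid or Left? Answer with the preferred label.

c (MAX): max(-31, -13) = -13
d (MAX): max(21, -45) = 21
Mid (MIN): min(-13, 21) = -13
a (MAX): max(48, 28) = 48
b (MAX): max(17, 30) = 30
Left (MIN): min(48, 30) = 30
MAX prefers the higher value; Mid=-13, Left=30. Left is better since 30 > -13.

Left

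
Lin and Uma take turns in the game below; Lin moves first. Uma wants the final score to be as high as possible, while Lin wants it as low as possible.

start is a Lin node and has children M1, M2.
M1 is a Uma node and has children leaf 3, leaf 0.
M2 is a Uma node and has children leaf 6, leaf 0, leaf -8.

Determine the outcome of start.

3

M1 (Uma): max(3, 0) = 3
M2 (Uma): max(6, 0, -8) = 6
start (Lin): min(3, 6) = 3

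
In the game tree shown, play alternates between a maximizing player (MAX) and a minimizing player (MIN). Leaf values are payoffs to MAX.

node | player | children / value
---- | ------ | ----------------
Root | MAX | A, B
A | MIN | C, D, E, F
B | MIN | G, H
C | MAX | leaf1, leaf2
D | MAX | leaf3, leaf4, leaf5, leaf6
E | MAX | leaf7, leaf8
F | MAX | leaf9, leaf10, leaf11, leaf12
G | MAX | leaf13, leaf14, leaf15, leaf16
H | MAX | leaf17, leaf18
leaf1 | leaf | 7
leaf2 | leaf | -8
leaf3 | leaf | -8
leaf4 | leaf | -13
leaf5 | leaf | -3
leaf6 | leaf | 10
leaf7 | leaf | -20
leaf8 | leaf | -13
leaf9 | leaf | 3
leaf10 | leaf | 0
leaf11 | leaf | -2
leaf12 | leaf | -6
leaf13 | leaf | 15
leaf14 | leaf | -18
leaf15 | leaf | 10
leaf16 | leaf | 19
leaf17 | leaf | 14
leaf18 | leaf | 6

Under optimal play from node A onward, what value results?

-13

C (MAX): max(7, -8) = 7
D (MAX): max(-8, -13, -3, 10) = 10
E (MAX): max(-20, -13) = -13
F (MAX): max(3, 0, -2, -6) = 3
A (MIN): min(7, 10, -13, 3) = -13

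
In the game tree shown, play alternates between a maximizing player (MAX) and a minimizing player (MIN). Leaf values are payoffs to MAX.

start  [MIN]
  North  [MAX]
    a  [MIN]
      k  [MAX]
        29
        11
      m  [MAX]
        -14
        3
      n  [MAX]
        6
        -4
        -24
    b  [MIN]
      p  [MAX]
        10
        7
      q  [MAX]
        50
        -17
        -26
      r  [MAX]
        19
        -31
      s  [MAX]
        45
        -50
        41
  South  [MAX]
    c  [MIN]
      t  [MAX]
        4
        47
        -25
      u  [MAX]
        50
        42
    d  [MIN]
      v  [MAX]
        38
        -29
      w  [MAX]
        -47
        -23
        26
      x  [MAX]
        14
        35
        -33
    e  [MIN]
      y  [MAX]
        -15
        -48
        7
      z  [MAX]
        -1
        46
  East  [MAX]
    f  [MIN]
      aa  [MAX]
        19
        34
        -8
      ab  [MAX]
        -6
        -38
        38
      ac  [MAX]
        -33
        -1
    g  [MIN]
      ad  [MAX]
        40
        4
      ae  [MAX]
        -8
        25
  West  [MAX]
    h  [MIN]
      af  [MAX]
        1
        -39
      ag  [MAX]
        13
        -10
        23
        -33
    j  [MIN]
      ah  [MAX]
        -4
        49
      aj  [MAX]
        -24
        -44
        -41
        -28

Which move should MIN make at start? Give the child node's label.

West

k (MAX): max(29, 11) = 29
m (MAX): max(-14, 3) = 3
n (MAX): max(6, -4, -24) = 6
a (MIN): min(29, 3, 6) = 3
p (MAX): max(10, 7) = 10
q (MAX): max(50, -17, -26) = 50
r (MAX): max(19, -31) = 19
s (MAX): max(45, -50, 41) = 45
b (MIN): min(10, 50, 19, 45) = 10
North (MAX): max(3, 10) = 10
t (MAX): max(4, 47, -25) = 47
u (MAX): max(50, 42) = 50
c (MIN): min(47, 50) = 47
v (MAX): max(38, -29) = 38
w (MAX): max(-47, -23, 26) = 26
x (MAX): max(14, 35, -33) = 35
d (MIN): min(38, 26, 35) = 26
y (MAX): max(-15, -48, 7) = 7
z (MAX): max(-1, 46) = 46
e (MIN): min(7, 46) = 7
South (MAX): max(47, 26, 7) = 47
aa (MAX): max(19, 34, -8) = 34
ab (MAX): max(-6, -38, 38) = 38
ac (MAX): max(-33, -1) = -1
f (MIN): min(34, 38, -1) = -1
ad (MAX): max(40, 4) = 40
ae (MAX): max(-8, 25) = 25
g (MIN): min(40, 25) = 25
East (MAX): max(-1, 25) = 25
af (MAX): max(1, -39) = 1
ag (MAX): max(13, -10, 23, -33) = 23
h (MIN): min(1, 23) = 1
ah (MAX): max(-4, 49) = 49
aj (MAX): max(-24, -44, -41, -28) = -24
j (MIN): min(49, -24) = -24
West (MAX): max(1, -24) = 1
start (MIN): min(10, 47, 25, 1) = 1
MIN at start wants the lowest of {North=10, South=47, East=25, West=1}, so chooses West.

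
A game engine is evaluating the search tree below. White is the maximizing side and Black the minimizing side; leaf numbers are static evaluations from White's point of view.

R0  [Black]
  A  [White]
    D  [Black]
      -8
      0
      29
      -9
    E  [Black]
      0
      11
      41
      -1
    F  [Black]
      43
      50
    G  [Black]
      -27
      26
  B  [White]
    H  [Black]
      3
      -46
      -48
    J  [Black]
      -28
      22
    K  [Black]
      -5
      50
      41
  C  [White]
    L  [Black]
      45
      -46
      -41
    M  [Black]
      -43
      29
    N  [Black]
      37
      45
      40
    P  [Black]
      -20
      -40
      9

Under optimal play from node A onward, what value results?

D (Black): min(-8, 0, 29, -9) = -9
E (Black): min(0, 11, 41, -1) = -1
F (Black): min(43, 50) = 43
G (Black): min(-27, 26) = -27
A (White): max(-9, -1, 43, -27) = 43

43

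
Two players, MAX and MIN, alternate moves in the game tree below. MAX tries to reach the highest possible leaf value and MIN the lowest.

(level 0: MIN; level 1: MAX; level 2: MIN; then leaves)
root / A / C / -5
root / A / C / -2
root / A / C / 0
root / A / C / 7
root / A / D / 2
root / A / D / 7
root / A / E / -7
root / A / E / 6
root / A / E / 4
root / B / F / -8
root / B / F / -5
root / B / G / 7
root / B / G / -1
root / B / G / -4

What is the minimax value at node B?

F (MIN): min(-8, -5) = -8
G (MIN): min(7, -1, -4) = -4
B (MAX): max(-8, -4) = -4

-4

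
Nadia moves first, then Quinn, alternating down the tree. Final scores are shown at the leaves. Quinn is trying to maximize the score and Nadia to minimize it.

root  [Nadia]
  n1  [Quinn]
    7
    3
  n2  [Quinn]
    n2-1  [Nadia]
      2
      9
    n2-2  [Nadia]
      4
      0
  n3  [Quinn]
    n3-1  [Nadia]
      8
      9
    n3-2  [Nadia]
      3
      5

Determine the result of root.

2

n1 (Quinn): max(7, 3) = 7
n2-1 (Nadia): min(2, 9) = 2
n2-2 (Nadia): min(4, 0) = 0
n2 (Quinn): max(2, 0) = 2
n3-1 (Nadia): min(8, 9) = 8
n3-2 (Nadia): min(3, 5) = 3
n3 (Quinn): max(8, 3) = 8
root (Nadia): min(7, 2, 8) = 2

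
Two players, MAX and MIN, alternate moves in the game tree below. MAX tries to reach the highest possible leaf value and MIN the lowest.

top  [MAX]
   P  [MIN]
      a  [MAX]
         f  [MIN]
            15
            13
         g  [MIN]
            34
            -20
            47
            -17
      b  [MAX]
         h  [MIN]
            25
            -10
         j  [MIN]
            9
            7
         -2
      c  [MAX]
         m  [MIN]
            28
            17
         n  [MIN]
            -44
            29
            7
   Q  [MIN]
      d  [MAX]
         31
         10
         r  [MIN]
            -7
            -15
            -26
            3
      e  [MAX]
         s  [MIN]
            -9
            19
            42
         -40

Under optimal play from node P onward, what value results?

7

f (MIN): min(15, 13) = 13
g (MIN): min(34, -20, 47, -17) = -20
a (MAX): max(13, -20) = 13
h (MIN): min(25, -10) = -10
j (MIN): min(9, 7) = 7
b (MAX): max(-10, 7, -2) = 7
m (MIN): min(28, 17) = 17
n (MIN): min(-44, 29, 7) = -44
c (MAX): max(17, -44) = 17
P (MIN): min(13, 7, 17) = 7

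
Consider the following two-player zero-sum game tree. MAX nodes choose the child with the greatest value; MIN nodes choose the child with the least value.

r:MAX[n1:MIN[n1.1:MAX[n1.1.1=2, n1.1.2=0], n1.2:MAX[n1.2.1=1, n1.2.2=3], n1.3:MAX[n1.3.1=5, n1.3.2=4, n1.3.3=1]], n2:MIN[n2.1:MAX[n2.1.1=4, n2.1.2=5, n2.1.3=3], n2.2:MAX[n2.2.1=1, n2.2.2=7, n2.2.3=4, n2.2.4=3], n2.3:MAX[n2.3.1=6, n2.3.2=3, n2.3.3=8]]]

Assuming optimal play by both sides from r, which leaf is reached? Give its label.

n1.1 (MAX): max(2, 0) = 2
n1.2 (MAX): max(1, 3) = 3
n1.3 (MAX): max(5, 4, 1) = 5
n1 (MIN): min(2, 3, 5) = 2
n2.1 (MAX): max(4, 5, 3) = 5
n2.2 (MAX): max(1, 7, 4, 3) = 7
n2.3 (MAX): max(6, 3, 8) = 8
n2 (MIN): min(5, 7, 8) = 5
r (MAX): max(2, 5) = 5
At r, MAX picks n2 (highest: 5).
At n2, MIN picks n2.1 (lowest: 5).
At n2.1, MAX picks n2.1.2 (highest: 5).
Terminal value 5.

n2.1.2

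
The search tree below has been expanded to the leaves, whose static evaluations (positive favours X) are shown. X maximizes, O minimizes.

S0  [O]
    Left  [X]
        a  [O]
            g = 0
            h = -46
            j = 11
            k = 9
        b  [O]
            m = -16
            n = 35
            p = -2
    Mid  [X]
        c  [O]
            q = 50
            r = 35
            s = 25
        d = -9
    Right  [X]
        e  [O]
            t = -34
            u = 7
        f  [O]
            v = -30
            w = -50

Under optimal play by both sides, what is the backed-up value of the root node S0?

-34

a (O): min(0, -46, 11, 9) = -46
b (O): min(-16, 35, -2) = -16
Left (X): max(-46, -16) = -16
c (O): min(50, 35, 25) = 25
Mid (X): max(25, -9) = 25
e (O): min(-34, 7) = -34
f (O): min(-30, -50) = -50
Right (X): max(-34, -50) = -34
S0 (O): min(-16, 25, -34) = -34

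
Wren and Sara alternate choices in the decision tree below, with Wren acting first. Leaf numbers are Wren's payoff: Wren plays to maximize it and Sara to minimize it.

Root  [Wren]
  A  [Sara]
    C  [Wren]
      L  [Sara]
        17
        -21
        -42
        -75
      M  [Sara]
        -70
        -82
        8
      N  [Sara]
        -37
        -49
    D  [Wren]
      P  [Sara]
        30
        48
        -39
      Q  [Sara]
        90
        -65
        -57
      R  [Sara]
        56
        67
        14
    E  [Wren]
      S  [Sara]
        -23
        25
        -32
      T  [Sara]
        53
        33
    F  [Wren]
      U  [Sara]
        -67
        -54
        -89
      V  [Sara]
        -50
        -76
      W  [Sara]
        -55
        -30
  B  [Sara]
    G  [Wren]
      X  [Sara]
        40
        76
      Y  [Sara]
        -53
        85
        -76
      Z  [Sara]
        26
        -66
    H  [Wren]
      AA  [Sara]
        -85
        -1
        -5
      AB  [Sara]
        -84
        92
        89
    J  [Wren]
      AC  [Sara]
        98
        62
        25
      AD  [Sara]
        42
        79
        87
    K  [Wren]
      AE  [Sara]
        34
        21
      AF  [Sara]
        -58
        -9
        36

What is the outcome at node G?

40

X (Sara): min(40, 76) = 40
Y (Sara): min(-53, 85, -76) = -76
Z (Sara): min(26, -66) = -66
G (Wren): max(40, -76, -66) = 40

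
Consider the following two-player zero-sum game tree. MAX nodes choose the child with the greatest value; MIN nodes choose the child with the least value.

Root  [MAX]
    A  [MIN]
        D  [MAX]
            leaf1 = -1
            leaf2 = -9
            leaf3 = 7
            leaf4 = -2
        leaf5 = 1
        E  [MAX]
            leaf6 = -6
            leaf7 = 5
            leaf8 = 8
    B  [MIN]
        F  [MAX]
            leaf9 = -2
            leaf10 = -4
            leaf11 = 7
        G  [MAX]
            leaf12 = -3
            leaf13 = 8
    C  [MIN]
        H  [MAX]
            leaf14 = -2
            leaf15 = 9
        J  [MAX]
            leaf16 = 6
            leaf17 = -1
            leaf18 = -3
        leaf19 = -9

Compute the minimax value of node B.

7

F (MAX): max(-2, -4, 7) = 7
G (MAX): max(-3, 8) = 8
B (MIN): min(7, 8) = 7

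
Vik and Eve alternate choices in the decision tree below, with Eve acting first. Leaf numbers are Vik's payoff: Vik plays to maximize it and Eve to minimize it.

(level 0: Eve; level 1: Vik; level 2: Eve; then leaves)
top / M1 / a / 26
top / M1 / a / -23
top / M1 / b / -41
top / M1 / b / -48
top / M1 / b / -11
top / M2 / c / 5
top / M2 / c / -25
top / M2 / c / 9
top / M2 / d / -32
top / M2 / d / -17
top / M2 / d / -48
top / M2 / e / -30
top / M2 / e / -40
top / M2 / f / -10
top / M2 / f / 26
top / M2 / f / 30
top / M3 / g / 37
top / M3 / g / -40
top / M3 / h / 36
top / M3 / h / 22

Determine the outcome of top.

-23

a (Eve): min(26, -23) = -23
b (Eve): min(-41, -48, -11) = -48
M1 (Vik): max(-23, -48) = -23
c (Eve): min(5, -25, 9) = -25
d (Eve): min(-32, -17, -48) = -48
e (Eve): min(-30, -40) = -40
f (Eve): min(-10, 26, 30) = -10
M2 (Vik): max(-25, -48, -40, -10) = -10
g (Eve): min(37, -40) = -40
h (Eve): min(36, 22) = 22
M3 (Vik): max(-40, 22) = 22
top (Eve): min(-23, -10, 22) = -23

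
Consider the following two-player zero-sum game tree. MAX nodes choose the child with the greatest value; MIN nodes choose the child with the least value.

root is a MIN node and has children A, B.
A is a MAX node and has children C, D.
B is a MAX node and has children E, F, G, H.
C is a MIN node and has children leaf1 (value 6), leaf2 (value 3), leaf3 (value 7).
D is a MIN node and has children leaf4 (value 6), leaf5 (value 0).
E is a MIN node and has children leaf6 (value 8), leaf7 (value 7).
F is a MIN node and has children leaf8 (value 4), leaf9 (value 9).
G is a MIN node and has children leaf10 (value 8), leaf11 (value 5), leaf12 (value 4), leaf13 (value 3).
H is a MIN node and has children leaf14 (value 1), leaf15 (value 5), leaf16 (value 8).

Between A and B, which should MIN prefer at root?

C (MIN): min(6, 3, 7) = 3
D (MIN): min(6, 0) = 0
A (MAX): max(3, 0) = 3
E (MIN): min(8, 7) = 7
F (MIN): min(4, 9) = 4
G (MIN): min(8, 5, 4, 3) = 3
H (MIN): min(1, 5, 8) = 1
B (MAX): max(7, 4, 3, 1) = 7
MIN prefers the lower value; A=3, B=7. A is better since 3 < 7.

A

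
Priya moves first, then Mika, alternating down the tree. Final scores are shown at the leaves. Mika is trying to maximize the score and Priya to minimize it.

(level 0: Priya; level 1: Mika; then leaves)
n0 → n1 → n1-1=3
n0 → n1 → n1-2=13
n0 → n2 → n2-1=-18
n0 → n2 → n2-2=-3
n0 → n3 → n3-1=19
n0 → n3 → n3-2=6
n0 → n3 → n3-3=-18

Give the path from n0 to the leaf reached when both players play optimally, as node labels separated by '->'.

n1 (Mika): max(3, 13) = 13
n2 (Mika): max(-18, -3) = -3
n3 (Mika): max(19, 6, -18) = 19
n0 (Priya): min(13, -3, 19) = -3
At n0, Priya picks n2 (lowest: -3).
At n2, Mika picks n2-2 (highest: -3).
Terminal value -3.

n0 -> n2 -> n2-2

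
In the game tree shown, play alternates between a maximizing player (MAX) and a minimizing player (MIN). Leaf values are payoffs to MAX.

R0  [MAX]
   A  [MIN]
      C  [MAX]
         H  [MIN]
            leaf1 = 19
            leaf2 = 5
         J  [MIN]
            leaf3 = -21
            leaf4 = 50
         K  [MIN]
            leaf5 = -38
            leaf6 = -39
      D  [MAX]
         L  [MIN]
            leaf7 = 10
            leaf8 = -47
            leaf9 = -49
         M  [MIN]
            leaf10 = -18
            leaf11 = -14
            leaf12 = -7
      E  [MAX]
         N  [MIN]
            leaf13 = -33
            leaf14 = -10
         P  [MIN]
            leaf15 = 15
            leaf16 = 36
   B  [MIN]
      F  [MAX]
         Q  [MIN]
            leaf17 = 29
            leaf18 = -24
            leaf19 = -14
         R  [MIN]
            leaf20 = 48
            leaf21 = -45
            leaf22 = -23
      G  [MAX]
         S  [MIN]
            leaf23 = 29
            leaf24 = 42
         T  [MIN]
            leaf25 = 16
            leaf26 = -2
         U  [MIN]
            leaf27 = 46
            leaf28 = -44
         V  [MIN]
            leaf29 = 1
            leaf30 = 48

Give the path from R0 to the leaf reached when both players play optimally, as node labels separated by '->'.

R0 -> A -> D -> M -> leaf10

H (MIN): min(19, 5) = 5
J (MIN): min(-21, 50) = -21
K (MIN): min(-38, -39) = -39
C (MAX): max(5, -21, -39) = 5
L (MIN): min(10, -47, -49) = -49
M (MIN): min(-18, -14, -7) = -18
D (MAX): max(-49, -18) = -18
N (MIN): min(-33, -10) = -33
P (MIN): min(15, 36) = 15
E (MAX): max(-33, 15) = 15
A (MIN): min(5, -18, 15) = -18
Q (MIN): min(29, -24, -14) = -24
R (MIN): min(48, -45, -23) = -45
F (MAX): max(-24, -45) = -24
S (MIN): min(29, 42) = 29
T (MIN): min(16, -2) = -2
U (MIN): min(46, -44) = -44
V (MIN): min(1, 48) = 1
G (MAX): max(29, -2, -44, 1) = 29
B (MIN): min(-24, 29) = -24
R0 (MAX): max(-18, -24) = -18
At R0, MAX picks A (highest: -18).
At A, MIN picks D (lowest: -18).
At D, MAX picks M (highest: -18).
At M, MIN picks leaf10 (lowest: -18).
Terminal value -18.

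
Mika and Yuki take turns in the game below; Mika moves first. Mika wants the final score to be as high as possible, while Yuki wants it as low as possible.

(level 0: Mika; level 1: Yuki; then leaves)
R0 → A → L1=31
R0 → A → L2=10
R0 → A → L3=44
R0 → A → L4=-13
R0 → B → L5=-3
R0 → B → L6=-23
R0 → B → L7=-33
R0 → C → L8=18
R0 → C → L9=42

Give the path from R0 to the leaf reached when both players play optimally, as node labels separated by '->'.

R0 -> C -> L8

A (Yuki): min(31, 10, 44, -13) = -13
B (Yuki): min(-3, -23, -33) = -33
C (Yuki): min(18, 42) = 18
R0 (Mika): max(-13, -33, 18) = 18
At R0, Mika picks C (highest: 18).
At C, Yuki picks L8 (lowest: 18).
Terminal value 18.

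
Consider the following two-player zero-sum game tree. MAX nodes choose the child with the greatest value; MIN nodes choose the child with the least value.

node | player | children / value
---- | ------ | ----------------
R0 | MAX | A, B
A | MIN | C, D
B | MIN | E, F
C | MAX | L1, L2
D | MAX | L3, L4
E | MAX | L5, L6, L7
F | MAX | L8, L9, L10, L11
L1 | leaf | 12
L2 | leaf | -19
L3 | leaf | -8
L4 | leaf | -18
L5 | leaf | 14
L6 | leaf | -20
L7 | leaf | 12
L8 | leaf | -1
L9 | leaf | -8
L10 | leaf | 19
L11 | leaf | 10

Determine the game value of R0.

14

C (MAX): max(12, -19) = 12
D (MAX): max(-8, -18) = -8
A (MIN): min(12, -8) = -8
E (MAX): max(14, -20, 12) = 14
F (MAX): max(-1, -8, 19, 10) = 19
B (MIN): min(14, 19) = 14
R0 (MAX): max(-8, 14) = 14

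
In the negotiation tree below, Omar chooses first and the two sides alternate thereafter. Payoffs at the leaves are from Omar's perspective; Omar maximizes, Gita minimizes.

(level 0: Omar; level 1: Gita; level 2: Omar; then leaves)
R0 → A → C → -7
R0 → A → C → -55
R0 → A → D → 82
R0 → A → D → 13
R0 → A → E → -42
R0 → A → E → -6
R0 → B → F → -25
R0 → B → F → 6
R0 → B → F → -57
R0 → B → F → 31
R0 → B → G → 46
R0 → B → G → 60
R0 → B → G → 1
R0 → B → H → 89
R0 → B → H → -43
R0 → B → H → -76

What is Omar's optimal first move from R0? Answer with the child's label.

C (Omar): max(-7, -55) = -7
D (Omar): max(82, 13) = 82
E (Omar): max(-42, -6) = -6
A (Gita): min(-7, 82, -6) = -7
F (Omar): max(-25, 6, -57, 31) = 31
G (Omar): max(46, 60, 1) = 60
H (Omar): max(89, -43, -76) = 89
B (Gita): min(31, 60, 89) = 31
R0 (Omar): max(-7, 31) = 31
Omar at R0 wants the highest of {A=-7, B=31}, so chooses B.

B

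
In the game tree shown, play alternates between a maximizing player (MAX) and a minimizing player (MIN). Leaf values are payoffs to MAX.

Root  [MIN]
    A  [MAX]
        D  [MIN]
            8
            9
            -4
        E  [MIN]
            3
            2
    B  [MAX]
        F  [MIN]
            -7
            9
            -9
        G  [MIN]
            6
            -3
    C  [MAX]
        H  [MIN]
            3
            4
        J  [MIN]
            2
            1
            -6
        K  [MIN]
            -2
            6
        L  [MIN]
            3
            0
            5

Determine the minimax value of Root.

D (MIN): min(8, 9, -4) = -4
E (MIN): min(3, 2) = 2
A (MAX): max(-4, 2) = 2
F (MIN): min(-7, 9, -9) = -9
G (MIN): min(6, -3) = -3
B (MAX): max(-9, -3) = -3
H (MIN): min(3, 4) = 3
J (MIN): min(2, 1, -6) = -6
K (MIN): min(-2, 6) = -2
L (MIN): min(3, 0, 5) = 0
C (MAX): max(3, -6, -2, 0) = 3
Root (MIN): min(2, -3, 3) = -3

-3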